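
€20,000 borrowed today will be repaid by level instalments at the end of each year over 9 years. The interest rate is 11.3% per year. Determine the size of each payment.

€3,654.26

Level ordinary annuity; solve PV = PMT × [(1 − (1+r)^−n)/r] for PMT.
Periodic rate r = 0.113 per year.
With n = 9: PMT = 20,000 / ([(1 − (1+r)^−n)/r]) = €3,654.26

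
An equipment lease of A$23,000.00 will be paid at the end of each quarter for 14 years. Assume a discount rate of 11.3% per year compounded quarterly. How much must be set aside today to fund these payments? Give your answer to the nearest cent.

A$643,086.41

This is an ordinary annuity: 56 payments of A$23,000.00 at the end of each quarter.
Periodic rate r = 0.113/4 per quarter; n is counted in quarters.
PV = PMT × [(1 − (1+r)^−n)/r] = 23,000 × [1 − (1+r)^−56] / r = A$643,086.41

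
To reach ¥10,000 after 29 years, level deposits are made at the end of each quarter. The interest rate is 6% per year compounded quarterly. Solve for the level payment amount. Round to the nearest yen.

Level ordinary annuity; solve FV = PMT × [((1+r)^n − 1)/r] for PMT.
Periodic rate r = 0.06/4 per quarter; n is counted in quarters.
With n = 116: PMT = 10,000 / ([((1+r)^n − 1)/r]) = ¥32

¥32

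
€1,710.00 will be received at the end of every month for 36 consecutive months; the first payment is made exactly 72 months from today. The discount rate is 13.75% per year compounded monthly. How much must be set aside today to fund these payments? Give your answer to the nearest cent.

€22,360.96

Ordinary annuity of 36 payments, first payment at period 72.
Periodic rate r = 0.1375/12 per month; n is counted in months.
The ordinary-annuity PV formula values the stream one period before the first payment (period 71); discount that back 71 periods:
PV₀ = 1,710 × [1 − (1+r)^−36] / r × (1+r)^−71 = €22,360.96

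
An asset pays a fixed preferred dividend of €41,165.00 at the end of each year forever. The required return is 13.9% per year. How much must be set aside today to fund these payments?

Periodic rate r = 0.139 per year.
Level perpetuity: PV = PMT / r = 41,165 / (0.139) = €296,151.08.

€296,151.08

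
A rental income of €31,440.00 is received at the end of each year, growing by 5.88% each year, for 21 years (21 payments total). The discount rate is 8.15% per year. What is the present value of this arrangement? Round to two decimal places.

Periodic rate r = 0.0815 per year.
Growing ordinary annuity: PV = PMT₁ × [1 − ((1+g)/(1+r))^n] / (r − g) = 31,440 × [1 − ((1+0.0588)/(1+r))^21] / (r − 0.0588) = €497,881.81.

€497,881.81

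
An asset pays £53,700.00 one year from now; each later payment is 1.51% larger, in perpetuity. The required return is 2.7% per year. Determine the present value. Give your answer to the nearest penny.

Periodic rate r = 0.027 per year.
Growing perpetuity (Gordon): PV = PMT₁ / (r − g) = 53,700 / (r − 0.0151) = £4,512,605.04.

£4,512,605.04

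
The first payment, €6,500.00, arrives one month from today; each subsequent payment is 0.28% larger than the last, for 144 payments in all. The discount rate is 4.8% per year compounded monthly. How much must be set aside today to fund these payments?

Periodic rate r = 0.048/12 per month; n is counted in months.
Growing ordinary annuity: PV = PMT₁ × [1 − ((1+g)/(1+r))^n] / (r − g) = 6,500 × [1 − ((1+0.0028)/(1+r))^144] / (r − 0.0028) = €856,924.28.

€856,924.28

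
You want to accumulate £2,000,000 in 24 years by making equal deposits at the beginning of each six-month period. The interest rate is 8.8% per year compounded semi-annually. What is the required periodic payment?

Level annuity due; solve FV = PMT × [((1+r)^n − 1)/r] × (1+r) for PMT.
Periodic rate r = 0.088/2 per half-year; n is counted in half-years.
With n = 48: PMT = 2,000,000 / ([((1+r)^n − 1)/r] × (1+r)) = £12,216.22

£12,216.22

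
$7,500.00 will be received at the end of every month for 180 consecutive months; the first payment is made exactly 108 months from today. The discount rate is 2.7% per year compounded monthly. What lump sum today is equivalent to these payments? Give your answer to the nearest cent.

$872,003.63

Ordinary annuity of 180 payments, first payment at period 108.
Periodic rate r = 0.027/12 per month; n is counted in months.
The ordinary-annuity PV formula values the stream one period before the first payment (period 107); discount that back 107 periods:
PV₀ = 7,500 × [1 − (1+r)^−180] / r × (1+r)^−107 = $872,003.63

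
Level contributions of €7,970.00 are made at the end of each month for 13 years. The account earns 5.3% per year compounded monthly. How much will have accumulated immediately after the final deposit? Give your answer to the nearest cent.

€1,784,143.47

This is an ordinary annuity: 156 deposits of €7,970.00 at the end of each month.
Periodic rate r = 0.053/12 per month; n is counted in months.
FV = PMT × [((1+r)^n − 1)/r] = 7,970 × [(1+r)^156 − 1] / r = €1,784,143.47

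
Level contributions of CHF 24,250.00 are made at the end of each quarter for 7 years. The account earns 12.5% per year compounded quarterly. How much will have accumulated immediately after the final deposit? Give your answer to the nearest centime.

CHF 1,060,760.98

This is an ordinary annuity: 28 deposits of CHF 24,250.00 at the end of each quarter.
Periodic rate r = 0.125/4 per quarter; n is counted in quarters.
FV = PMT × [((1+r)^n − 1)/r] = 24,250 × [(1+r)^28 − 1] / r = CHF 1,060,760.98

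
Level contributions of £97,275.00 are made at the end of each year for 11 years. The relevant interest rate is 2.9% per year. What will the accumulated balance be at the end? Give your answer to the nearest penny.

This is an ordinary annuity: 11 deposits of £97,275.00 at the end of each year.
Periodic rate r = 0.029 per year.
FV = PMT × [((1+r)^n − 1)/r] = 97,275 × [(1+r)^11 − 1] / r = £1,239,492.62

£1,239,492.62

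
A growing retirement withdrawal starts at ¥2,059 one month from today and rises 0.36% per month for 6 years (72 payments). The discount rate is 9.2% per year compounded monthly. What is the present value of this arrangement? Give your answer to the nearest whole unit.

Periodic rate r = 0.092/12 per month; n is counted in months.
Growing ordinary annuity: PV = PMT₁ × [1 − ((1+g)/(1+r))^n] / (r − g) = 2,059 × [1 − ((1+0.0036)/(1+r))^72] / (r − 0.0036) = ¥127,896.

¥127,896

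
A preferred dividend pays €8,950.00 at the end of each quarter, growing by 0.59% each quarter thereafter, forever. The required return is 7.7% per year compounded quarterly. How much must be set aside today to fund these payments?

Periodic rate r = 0.077/4 per quarter.
Growing perpetuity (Gordon): PV = PMT₁ / (r − g) = 8,950 / (r − 0.0059) = €670,411.99.

€670,411.99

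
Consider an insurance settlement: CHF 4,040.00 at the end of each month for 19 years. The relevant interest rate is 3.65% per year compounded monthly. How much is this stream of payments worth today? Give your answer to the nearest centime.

CHF 663,644.72

This is an ordinary annuity: 228 payments of CHF 4,040.00 at the end of each month.
Periodic rate r = 0.0365/12 per month; n is counted in months.
PV = PMT × [(1 − (1+r)^−n)/r] = 4,040 × [1 − (1+r)^−228] / r = CHF 663,644.72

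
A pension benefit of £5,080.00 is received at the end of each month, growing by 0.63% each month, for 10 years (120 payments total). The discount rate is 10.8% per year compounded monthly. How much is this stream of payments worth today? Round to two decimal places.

Periodic rate r = 0.108/12 per month; n is counted in months.
Growing ordinary annuity: PV = PMT₁ × [1 − ((1+g)/(1+r))^n] / (r − g) = 5,080 × [1 − ((1+0.0063)/(1+r))^120] / (r − 0.0063) = £517,348.46.

£517,348.46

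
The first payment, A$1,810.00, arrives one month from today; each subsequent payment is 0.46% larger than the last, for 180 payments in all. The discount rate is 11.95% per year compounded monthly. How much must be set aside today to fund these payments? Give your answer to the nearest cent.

Periodic rate r = 0.1195/12 per month; n is counted in months.
Growing ordinary annuity: PV = PMT₁ × [1 − ((1+g)/(1+r))^n] / (r − g) = 1,810 × [1 − ((1+0.0046)/(1+r))^180] / (r − 0.0046) = A$208,134.03.

A$208,134.03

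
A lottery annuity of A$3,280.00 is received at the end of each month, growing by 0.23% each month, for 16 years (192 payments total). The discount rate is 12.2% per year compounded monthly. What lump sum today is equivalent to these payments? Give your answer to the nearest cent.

Periodic rate r = 0.122/12 per month; n is counted in months.
Growing ordinary annuity: PV = PMT₁ × [1 − ((1+g)/(1+r))^n] / (r − g) = 3,280 × [1 − ((1+0.0023)/(1+r))^192] / (r − 0.0023) = A$324,012.96.

A$324,012.96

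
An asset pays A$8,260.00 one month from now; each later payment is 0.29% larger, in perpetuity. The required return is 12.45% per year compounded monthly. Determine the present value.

A$1,105,016.72

Periodic rate r = 0.1245/12 per month.
Growing perpetuity (Gordon): PV = PMT₁ / (r − g) = 8,260 / (r − 0.0029) = A$1,105,016.72.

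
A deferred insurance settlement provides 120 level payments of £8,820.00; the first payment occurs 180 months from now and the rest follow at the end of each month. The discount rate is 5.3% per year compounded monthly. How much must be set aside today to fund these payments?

Ordinary annuity of 120 payments, first payment at period 180.
Periodic rate r = 0.053/12 per month; n is counted in months.
The ordinary-annuity PV formula values the stream one period before the first payment (period 179); discount that back 179 periods:
PV₀ = 8,820 × [1 − (1+r)^−120] / r × (1+r)^−179 = £372,663.51

£372,663.51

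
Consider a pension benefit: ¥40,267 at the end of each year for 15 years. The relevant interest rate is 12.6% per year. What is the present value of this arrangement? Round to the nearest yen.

¥265,690

This is an ordinary annuity: 15 payments of ¥40,267 at the end of each year.
Periodic rate r = 0.126 per year.
PV = PMT × [(1 − (1+r)^−n)/r] = 40,267 × [1 − (1+r)^−15] / r = ¥265,690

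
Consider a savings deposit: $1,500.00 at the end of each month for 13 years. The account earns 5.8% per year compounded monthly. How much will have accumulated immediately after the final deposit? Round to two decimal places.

$348,091.43

This is an ordinary annuity: 156 deposits of $1,500.00 at the end of each month.
Periodic rate r = 0.058/12 per month; n is counted in months.
FV = PMT × [((1+r)^n − 1)/r] = 1,500 × [(1+r)^156 − 1] / r = $348,091.43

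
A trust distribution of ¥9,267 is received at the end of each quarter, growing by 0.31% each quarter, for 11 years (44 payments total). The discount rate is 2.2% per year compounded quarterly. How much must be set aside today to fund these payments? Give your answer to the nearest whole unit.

¥385,386

Periodic rate r = 0.022/4 per quarter; n is counted in quarters.
Growing ordinary annuity: PV = PMT₁ × [1 − ((1+g)/(1+r))^n] / (r − g) = 9,267 × [1 − ((1+0.0031)/(1+r))^44] / (r − 0.0031) = ¥385,386.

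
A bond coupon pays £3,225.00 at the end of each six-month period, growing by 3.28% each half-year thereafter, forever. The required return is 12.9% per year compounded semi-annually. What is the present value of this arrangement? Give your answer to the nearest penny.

Periodic rate r = 0.129/2 per half-year.
Growing perpetuity (Gordon): PV = PMT₁ / (r − g) = 3,225 / (r − 0.0328) = £101,735.02.

£101,735.02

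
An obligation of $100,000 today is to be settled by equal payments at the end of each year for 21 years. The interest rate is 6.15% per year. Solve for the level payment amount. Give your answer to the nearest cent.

$8,608.00

Level ordinary annuity; solve PV = PMT × [(1 − (1+r)^−n)/r] for PMT.
Periodic rate r = 0.0615 per year.
With n = 21: PMT = 100,000 / ([(1 − (1+r)^−n)/r]) = $8,608.00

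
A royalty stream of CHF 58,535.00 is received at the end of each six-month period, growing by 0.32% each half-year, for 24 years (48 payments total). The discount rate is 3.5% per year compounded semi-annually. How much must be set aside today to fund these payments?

Periodic rate r = 0.035/2 per half-year; n is counted in half-years.
Growing ordinary annuity: PV = PMT₁ × [1 − ((1+g)/(1+r))^n] / (r − g) = 58,535 × [1 − ((1+0.0032)/(1+r))^48] / (r − 0.0032) = CHF 2,018,306.22.

CHF 2,018,306.22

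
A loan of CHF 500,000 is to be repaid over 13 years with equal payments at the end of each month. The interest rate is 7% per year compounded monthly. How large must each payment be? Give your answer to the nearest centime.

CHF 4,890.37

Level ordinary annuity; solve PV = PMT × [(1 − (1+r)^−n)/r] for PMT.
Periodic rate r = 0.07/12 per month; n is counted in months.
With n = 156: PMT = 500,000 / ([(1 − (1+r)^−n)/r]) = CHF 4,890.37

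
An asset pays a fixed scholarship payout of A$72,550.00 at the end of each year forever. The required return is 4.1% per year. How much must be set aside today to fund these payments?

A$1,769,512.20

Periodic rate r = 0.041 per year.
Level perpetuity: PV = PMT / r = 72,550 / (0.041) = A$1,769,512.20.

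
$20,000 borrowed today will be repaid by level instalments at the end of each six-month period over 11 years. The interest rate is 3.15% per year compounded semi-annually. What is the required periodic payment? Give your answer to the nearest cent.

$1,082.74

Level ordinary annuity; solve PV = PMT × [(1 − (1+r)^−n)/r] for PMT.
Periodic rate r = 0.0315/2 per half-year; n is counted in half-years.
With n = 22: PMT = 20,000 / ([(1 − (1+r)^−n)/r]) = $1,082.74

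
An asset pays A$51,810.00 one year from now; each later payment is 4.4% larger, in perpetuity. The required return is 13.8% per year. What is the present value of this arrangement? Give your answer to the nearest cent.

Periodic rate r = 0.138 per year.
Growing perpetuity (Gordon): PV = PMT₁ / (r − g) = 51,810 / (r − 0.044) = A$551,170.21.

A$551,170.21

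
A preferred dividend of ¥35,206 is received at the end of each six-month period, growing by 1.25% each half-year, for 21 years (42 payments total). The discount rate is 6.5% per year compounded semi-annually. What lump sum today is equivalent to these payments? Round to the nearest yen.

¥986,203

Periodic rate r = 0.065/2 per half-year; n is counted in half-years.
Growing ordinary annuity: PV = PMT₁ × [1 − ((1+g)/(1+r))^n] / (r − g) = 35,206 × [1 − ((1+0.0125)/(1+r))^42] / (r − 0.0125) = ¥986,203.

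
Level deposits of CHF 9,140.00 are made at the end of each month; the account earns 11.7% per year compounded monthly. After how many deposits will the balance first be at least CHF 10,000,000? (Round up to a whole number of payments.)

254 payments

Periodic rate r = 0.117/12 per month; n is counted in months.
Ordinary annuity FV: 10,000,000 = 9,140 × [((1+r)^n − 1)/r].
(1+r)^n = 1 + 10,000,000 × r / 9,140, so n = ln(1 + 10,000,000·r/9,140) / ln(1+r) = 253.21.
Round up to a whole number of payments: n = 254.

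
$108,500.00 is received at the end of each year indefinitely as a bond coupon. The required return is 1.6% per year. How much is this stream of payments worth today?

$6,781,250.00

Periodic rate r = 0.016 per year.
Level perpetuity: PV = PMT / r = 108,500 / (0.016) = $6,781,250.00.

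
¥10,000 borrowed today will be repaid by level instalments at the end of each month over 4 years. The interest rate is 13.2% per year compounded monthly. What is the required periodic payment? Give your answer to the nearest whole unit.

Level ordinary annuity; solve PV = PMT × [(1 − (1+r)^−n)/r] for PMT.
Periodic rate r = 0.132/12 per month; n is counted in months.
With n = 48: PMT = 10,000 / ([(1 − (1+r)^−n)/r]) = ¥269

¥269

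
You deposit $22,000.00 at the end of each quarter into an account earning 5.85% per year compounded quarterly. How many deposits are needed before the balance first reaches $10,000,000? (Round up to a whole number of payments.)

Periodic rate r = 0.0585/4 per quarter; n is counted in quarters.
Ordinary annuity FV: 10,000,000 = 22,000 × [((1+r)^n − 1)/r].
(1+r)^n = 1 + 10,000,000 × r / 22,000, so n = ln(1 + 10,000,000·r/22,000) / ln(1+r) = 140.12.
Round up to a whole number of payments: n = 141.

141 payments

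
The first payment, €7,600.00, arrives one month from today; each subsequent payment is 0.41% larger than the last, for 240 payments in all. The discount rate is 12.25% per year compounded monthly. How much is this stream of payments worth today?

Periodic rate r = 0.1225/12 per month; n is counted in months.
Growing ordinary annuity: PV = PMT₁ × [1 − ((1+g)/(1+r))^n] / (r − g) = 7,600 × [1 − ((1+0.0041)/(1+r))^240] / (r − 0.0041) = €953,976.29.

€953,976.29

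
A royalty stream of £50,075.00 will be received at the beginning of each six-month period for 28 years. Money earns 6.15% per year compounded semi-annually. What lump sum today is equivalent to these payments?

£1,370,678.31

This is an annuity due: 56 payments of £50,075.00 at the beginning of each six-month period.
Periodic rate r = 0.0615/2 per half-year; n is counted in half-years.
PV = PMT × [(1 − (1+r)^−n)/r] × (1+r) = 50,075 × [1 − (1+r)^−56] / r × (1+r) = £1,370,678.31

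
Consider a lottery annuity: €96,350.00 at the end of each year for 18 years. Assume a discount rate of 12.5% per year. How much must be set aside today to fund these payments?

€678,288.38

This is an ordinary annuity: 18 payments of €96,350.00 at the end of each year.
Periodic rate r = 0.125 per year.
PV = PMT × [(1 − (1+r)^−n)/r] = 96,350 × [1 − (1+r)^−18] / r = €678,288.38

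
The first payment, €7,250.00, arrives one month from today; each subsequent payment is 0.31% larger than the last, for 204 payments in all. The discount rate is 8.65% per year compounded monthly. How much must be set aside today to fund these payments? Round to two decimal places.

€998,128.45

Periodic rate r = 0.0865/12 per month; n is counted in months.
Growing ordinary annuity: PV = PMT₁ × [1 − ((1+g)/(1+r))^n] / (r − g) = 7,250 × [1 − ((1+0.0031)/(1+r))^204] / (r − 0.0031) = €998,128.45.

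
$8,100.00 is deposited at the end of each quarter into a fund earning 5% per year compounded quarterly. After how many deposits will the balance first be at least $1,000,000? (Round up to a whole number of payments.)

Periodic rate r = 0.05/4 per quarter; n is counted in quarters.
Ordinary annuity FV: 1,000,000 = 8,100 × [((1+r)^n − 1)/r].
(1+r)^n = 1 + 1,000,000 × r / 8,100, so n = ln(1 + 1,000,000·r/8,100) / ln(1+r) = 75.14.
Round up to a whole number of payments: n = 76.

76 payments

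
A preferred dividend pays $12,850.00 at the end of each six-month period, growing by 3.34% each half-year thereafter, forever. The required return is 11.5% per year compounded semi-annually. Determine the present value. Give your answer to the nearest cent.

Periodic rate r = 0.115/2 per half-year.
Growing perpetuity (Gordon): PV = PMT₁ / (r − g) = 12,850 / (r − 0.0334) = $533,195.02.

$533,195.02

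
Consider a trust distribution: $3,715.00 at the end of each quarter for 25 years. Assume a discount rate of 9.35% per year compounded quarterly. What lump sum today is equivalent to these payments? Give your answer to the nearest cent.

This is an ordinary annuity: 100 payments of $3,715.00 at the end of each quarter.
Periodic rate r = 0.0935/4 per quarter; n is counted in quarters.
PV = PMT × [(1 − (1+r)^−n)/r] = 3,715 × [1 − (1+r)^−100] / r = $143,164.29

$143,164.29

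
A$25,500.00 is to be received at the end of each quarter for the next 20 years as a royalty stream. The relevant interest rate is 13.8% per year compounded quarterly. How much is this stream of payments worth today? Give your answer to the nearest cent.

A$690,120.80

This is an ordinary annuity: 80 payments of A$25,500.00 at the end of each quarter.
Periodic rate r = 0.138/4 per quarter; n is counted in quarters.
PV = PMT × [(1 − (1+r)^−n)/r] = 25,500 × [1 − (1+r)^−80] / r = A$690,120.80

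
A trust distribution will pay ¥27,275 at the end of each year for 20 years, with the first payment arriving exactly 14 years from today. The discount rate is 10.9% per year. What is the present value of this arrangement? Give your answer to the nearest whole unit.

¥56,963

Ordinary annuity of 20 payments, first payment at period 14.
Periodic rate r = 0.109 per year.
The ordinary-annuity PV formula values the stream one period before the first payment (period 13); discount that back 13 periods:
PV₀ = 27,275 × [1 − (1+r)^−20] / r × (1+r)^−13 = ¥56,963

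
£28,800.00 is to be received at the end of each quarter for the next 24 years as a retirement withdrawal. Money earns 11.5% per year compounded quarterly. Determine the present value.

This is an ordinary annuity: 96 payments of £28,800.00 at the end of each quarter.
Periodic rate r = 0.115/4 per quarter; n is counted in quarters.
PV = PMT × [(1 − (1+r)^−n)/r] = 28,800 × [1 − (1+r)^−96] / r = £935,820.34

£935,820.34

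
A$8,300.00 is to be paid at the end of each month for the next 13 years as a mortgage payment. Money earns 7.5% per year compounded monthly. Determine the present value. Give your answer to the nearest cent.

This is an ordinary annuity: 156 payments of A$8,300.00 at the end of each month.
Periodic rate r = 0.075/12 per month; n is counted in months.
PV = PMT × [(1 − (1+r)^−n)/r] = 8,300 × [1 − (1+r)^−156] / r = A$825,566.36

A$825,566.36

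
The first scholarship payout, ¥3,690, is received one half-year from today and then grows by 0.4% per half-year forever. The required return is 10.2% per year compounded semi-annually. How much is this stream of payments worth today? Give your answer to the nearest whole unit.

Periodic rate r = 0.102/2 per half-year.
Growing perpetuity (Gordon): PV = PMT₁ / (r − g) = 3,690 / (r − 0.004) = ¥78,511.

¥78,511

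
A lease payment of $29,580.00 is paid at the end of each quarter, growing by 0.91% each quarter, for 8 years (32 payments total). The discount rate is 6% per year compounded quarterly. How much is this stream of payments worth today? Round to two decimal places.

$853,232.93

Periodic rate r = 0.06/4 per quarter; n is counted in quarters.
Growing ordinary annuity: PV = PMT₁ × [1 − ((1+g)/(1+r))^n] / (r − g) = 29,580 × [1 − ((1+0.0091)/(1+r))^32] / (r − 0.0091) = $853,232.93.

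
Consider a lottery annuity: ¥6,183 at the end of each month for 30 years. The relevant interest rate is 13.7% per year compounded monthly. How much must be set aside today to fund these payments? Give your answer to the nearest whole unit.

This is an ordinary annuity: 360 payments of ¥6,183 at the end of each month.
Periodic rate r = 0.137/12 per month; n is counted in months.
PV = PMT × [(1 − (1+r)^−n)/r] = 6,183 × [1 − (1+r)^−360] / r = ¥532,481

¥532,481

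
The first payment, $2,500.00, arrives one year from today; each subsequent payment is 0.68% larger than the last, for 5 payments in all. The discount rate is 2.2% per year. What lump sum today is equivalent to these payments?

$11,872.47

Periodic rate r = 0.022 per year.
Growing ordinary annuity: PV = PMT₁ × [1 − ((1+g)/(1+r))^n] / (r − g) = 2,500 × [1 − ((1+0.0068)/(1+r))^5] / (r − 0.0068) = $11,872.47.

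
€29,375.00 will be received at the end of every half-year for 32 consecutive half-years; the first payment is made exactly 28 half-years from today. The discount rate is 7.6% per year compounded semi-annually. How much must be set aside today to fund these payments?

€196,785.57

Ordinary annuity of 32 payments, first payment at period 28.
Periodic rate r = 0.076/2 per half-year; n is counted in half-years.
The ordinary-annuity PV formula values the stream one period before the first payment (period 27); discount that back 27 periods:
PV₀ = 29,375 × [1 − (1+r)^−32] / r × (1+r)^−27 = €196,785.57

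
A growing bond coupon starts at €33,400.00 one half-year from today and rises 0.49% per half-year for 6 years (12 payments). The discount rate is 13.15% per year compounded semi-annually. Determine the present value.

€277,811.67

Periodic rate r = 0.1315/2 per half-year; n is counted in half-years.
Growing ordinary annuity: PV = PMT₁ × [1 − ((1+g)/(1+r))^n] / (r − g) = 33,400 × [1 − ((1+0.0049)/(1+r))^12] / (r − 0.0049) = €277,811.67.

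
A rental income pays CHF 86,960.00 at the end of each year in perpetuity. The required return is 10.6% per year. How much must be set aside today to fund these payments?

CHF 820,377.36

Periodic rate r = 0.106 per year.
Level perpetuity: PV = PMT / r = 86,960 / (0.106) = CHF 820,377.36.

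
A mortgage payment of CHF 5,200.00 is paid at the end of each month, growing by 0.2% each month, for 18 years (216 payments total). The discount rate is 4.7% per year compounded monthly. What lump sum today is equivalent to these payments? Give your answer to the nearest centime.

Periodic rate r = 0.047/12 per month; n is counted in months.
Growing ordinary annuity: PV = PMT₁ × [1 − ((1+g)/(1+r))^n] / (r − g) = 5,200 × [1 − ((1+0.002)/(1+r))^216] / (r − 0.002) = CHF 917,528.15.

CHF 917,528.15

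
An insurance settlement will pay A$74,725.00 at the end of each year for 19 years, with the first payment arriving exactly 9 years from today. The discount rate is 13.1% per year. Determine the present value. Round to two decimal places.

A$192,511.10

Ordinary annuity of 19 payments, first payment at period 9.
Periodic rate r = 0.131 per year.
The ordinary-annuity PV formula values the stream one period before the first payment (period 8); discount that back 8 periods:
PV₀ = 74,725 × [1 − (1+r)^−19] / r × (1+r)^−8 = A$192,511.10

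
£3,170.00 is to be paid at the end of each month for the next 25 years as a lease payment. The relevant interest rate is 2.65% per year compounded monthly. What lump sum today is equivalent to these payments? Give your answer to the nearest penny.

£694,857.96

This is an ordinary annuity: 300 payments of £3,170.00 at the end of each month.
Periodic rate r = 0.0265/12 per month; n is counted in months.
PV = PMT × [(1 − (1+r)^−n)/r] = 3,170 × [1 − (1+r)^−300] / r = £694,857.96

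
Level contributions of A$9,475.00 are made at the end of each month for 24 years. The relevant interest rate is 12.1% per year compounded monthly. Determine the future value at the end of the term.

A$15,958,909.60

This is an ordinary annuity: 288 deposits of A$9,475.00 at the end of each month.
Periodic rate r = 0.121/12 per month; n is counted in months.
FV = PMT × [((1+r)^n − 1)/r] = 9,475 × [(1+r)^288 − 1] / r = A$15,958,909.60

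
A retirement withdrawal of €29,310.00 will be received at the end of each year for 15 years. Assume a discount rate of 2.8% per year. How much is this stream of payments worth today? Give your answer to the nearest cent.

€355,016.76

This is an ordinary annuity: 15 payments of €29,310.00 at the end of each year.
Periodic rate r = 0.028 per year.
PV = PMT × [(1 − (1+r)^−n)/r] = 29,310 × [1 − (1+r)^−15] / r = €355,016.76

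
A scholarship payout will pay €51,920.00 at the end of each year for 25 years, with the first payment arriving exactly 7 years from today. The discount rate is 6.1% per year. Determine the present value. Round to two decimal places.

Ordinary annuity of 25 payments, first payment at period 7.
Periodic rate r = 0.061 per year.
The ordinary-annuity PV formula values the stream one period before the first payment (period 6); discount that back 6 periods:
PV₀ = 51,920 × [1 − (1+r)^−25] / r × (1+r)^−6 = €460,862.70

€460,862.70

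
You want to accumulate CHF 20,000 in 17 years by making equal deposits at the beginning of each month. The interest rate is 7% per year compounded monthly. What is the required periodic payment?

Level annuity due; solve FV = PMT × [((1+r)^n − 1)/r] × (1+r) for PMT.
Periodic rate r = 0.07/12 per month; n is counted in months.
With n = 204: PMT = 20,000 / ([((1+r)^n − 1)/r] × (1+r)) = CHF 50.97

CHF 50.97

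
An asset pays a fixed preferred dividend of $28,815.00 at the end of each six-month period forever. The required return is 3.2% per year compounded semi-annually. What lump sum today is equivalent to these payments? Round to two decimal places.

Periodic rate r = 0.032/2 per half-year.
Level perpetuity: PV = PMT / r = 28,815 / (0.032/2) = $1,800,937.50.

$1,800,937.50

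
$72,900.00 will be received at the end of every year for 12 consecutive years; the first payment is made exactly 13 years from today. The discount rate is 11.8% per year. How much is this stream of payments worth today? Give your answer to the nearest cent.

$119,525.12

Ordinary annuity of 12 payments, first payment at period 13.
Periodic rate r = 0.118 per year.
The ordinary-annuity PV formula values the stream one period before the first payment (period 12); discount that back 12 periods:
PV₀ = 72,900 × [1 − (1+r)^−12] / r × (1+r)^−12 = $119,525.12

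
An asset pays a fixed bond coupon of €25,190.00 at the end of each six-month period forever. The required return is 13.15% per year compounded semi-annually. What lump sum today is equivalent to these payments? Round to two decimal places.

€383,117.87

Periodic rate r = 0.1315/2 per half-year.
Level perpetuity: PV = PMT / r = 25,190 / (0.1315/2) = €383,117.87.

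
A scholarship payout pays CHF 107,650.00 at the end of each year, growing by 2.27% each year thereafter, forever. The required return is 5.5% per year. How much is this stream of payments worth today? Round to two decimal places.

CHF 3,332,817.34

Periodic rate r = 0.055 per year.
Growing perpetuity (Gordon): PV = PMT₁ / (r − g) = 107,650 / (r − 0.0227) = CHF 3,332,817.34.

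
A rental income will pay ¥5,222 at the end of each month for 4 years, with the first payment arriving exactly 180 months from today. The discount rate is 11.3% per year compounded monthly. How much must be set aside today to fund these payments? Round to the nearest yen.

¥37,531

Ordinary annuity of 48 payments, first payment at period 180.
Periodic rate r = 0.113/12 per month; n is counted in months.
The ordinary-annuity PV formula values the stream one period before the first payment (period 179); discount that back 179 periods:
PV₀ = 5,222 × [1 − (1+r)^−48] / r × (1+r)^−179 = ¥37,531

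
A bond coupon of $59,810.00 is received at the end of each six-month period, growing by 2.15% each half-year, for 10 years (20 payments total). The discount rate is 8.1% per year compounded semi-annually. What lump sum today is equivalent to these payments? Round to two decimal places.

Periodic rate r = 0.081/2 per half-year; n is counted in half-years.
Growing ordinary annuity: PV = PMT₁ × [1 − ((1+g)/(1+r))^n] / (r − g) = 59,810 × [1 − ((1+0.0215)/(1+r))^20] / (r − 0.0215) = $970,456.07.

$970,456.07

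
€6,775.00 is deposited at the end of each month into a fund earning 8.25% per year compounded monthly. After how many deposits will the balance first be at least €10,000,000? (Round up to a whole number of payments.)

352 payments

Periodic rate r = 0.0825/12 per month; n is counted in months.
Ordinary annuity FV: 10,000,000 = 6,775 × [((1+r)^n − 1)/r].
(1+r)^n = 1 + 10,000,000 × r / 6,775, so n = ln(1 + 10,000,000·r/6,775) / ln(1+r) = 351.93.
Round up to a whole number of payments: n = 352.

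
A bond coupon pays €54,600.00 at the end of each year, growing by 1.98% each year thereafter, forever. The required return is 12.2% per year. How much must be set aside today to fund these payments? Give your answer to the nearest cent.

€534,246.58

Periodic rate r = 0.122 per year.
Growing perpetuity (Gordon): PV = PMT₁ / (r − g) = 54,600 / (r − 0.0198) = €534,246.58.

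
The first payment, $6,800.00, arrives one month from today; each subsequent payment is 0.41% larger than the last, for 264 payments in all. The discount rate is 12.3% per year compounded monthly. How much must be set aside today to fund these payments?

$885,127.22

Periodic rate r = 0.123/12 per month; n is counted in months.
Growing ordinary annuity: PV = PMT₁ × [1 − ((1+g)/(1+r))^n] / (r − g) = 6,800 × [1 − ((1+0.0041)/(1+r))^264] / (r − 0.0041) = $885,127.22.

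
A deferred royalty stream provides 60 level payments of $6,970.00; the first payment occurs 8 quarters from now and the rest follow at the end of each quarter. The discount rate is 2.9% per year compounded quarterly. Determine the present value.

Ordinary annuity of 60 payments, first payment at period 8.
Periodic rate r = 0.029/4 per quarter; n is counted in quarters.
The ordinary-annuity PV formula values the stream one period before the first payment (period 7); discount that back 7 periods:
PV₀ = 6,970 × [1 − (1+r)^−60] / r × (1+r)^−7 = $321,461.82

$321,461.82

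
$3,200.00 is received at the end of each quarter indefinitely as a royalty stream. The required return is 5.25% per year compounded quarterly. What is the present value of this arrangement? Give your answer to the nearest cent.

Periodic rate r = 0.0525/4 per quarter.
Level perpetuity: PV = PMT / r = 3,200 / (0.0525/4) = $243,809.52.

$243,809.52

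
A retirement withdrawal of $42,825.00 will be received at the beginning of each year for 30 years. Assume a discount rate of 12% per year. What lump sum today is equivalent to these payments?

$386,358.84

This is an annuity due: 30 payments of $42,825.00 at the beginning of each year.
Periodic rate r = 0.12 per year.
PV = PMT × [(1 − (1+r)^−n)/r] × (1+r) = 42,825 × [1 − (1+r)^−30] / r × (1+r) = $386,358.84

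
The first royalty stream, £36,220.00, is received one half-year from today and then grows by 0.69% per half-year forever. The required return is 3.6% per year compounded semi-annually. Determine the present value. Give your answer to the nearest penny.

Periodic rate r = 0.036/2 per half-year.
Growing perpetuity (Gordon): PV = PMT₁ / (r − g) = 36,220 / (r − 0.0069) = £3,263,063.06.

£3,263,063.06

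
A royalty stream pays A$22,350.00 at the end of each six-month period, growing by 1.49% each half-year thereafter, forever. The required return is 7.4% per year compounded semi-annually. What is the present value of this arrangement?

Periodic rate r = 0.074/2 per half-year.
Growing perpetuity (Gordon): PV = PMT₁ / (r − g) = 22,350 / (r − 0.0149) = A$1,011,312.22.

A$1,011,312.22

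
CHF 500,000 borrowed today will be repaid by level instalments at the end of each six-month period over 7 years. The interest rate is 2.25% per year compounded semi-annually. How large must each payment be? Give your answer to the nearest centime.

CHF 38,800.69

Level ordinary annuity; solve PV = PMT × [(1 − (1+r)^−n)/r] for PMT.
Periodic rate r = 0.0225/2 per half-year; n is counted in half-years.
With n = 14: PMT = 500,000 / ([(1 − (1+r)^−n)/r]) = CHF 38,800.69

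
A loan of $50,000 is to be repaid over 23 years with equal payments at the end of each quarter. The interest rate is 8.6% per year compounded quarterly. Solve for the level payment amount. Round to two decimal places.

$1,251.86

Level ordinary annuity; solve PV = PMT × [(1 − (1+r)^−n)/r] for PMT.
Periodic rate r = 0.086/4 per quarter; n is counted in quarters.
With n = 92: PMT = 50,000 / ([(1 − (1+r)^−n)/r]) = $1,251.86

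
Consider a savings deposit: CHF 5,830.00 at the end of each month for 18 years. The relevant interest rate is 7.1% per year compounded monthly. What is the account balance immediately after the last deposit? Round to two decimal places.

This is an ordinary annuity: 216 deposits of CHF 5,830.00 at the end of each month.
Periodic rate r = 0.071/12 per month; n is counted in months.
FV = PMT × [((1+r)^n − 1)/r] = 5,830 × [(1+r)^216 − 1] / r = CHF 2,538,229.13

CHF 2,538,229.13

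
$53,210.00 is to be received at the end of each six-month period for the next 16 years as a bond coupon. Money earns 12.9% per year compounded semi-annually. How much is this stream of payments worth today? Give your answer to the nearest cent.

$713,333.47

This is an ordinary annuity: 32 payments of $53,210.00 at the end of each six-month period.
Periodic rate r = 0.129/2 per half-year; n is counted in half-years.
PV = PMT × [(1 − (1+r)^−n)/r] = 53,210 × [1 − (1+r)^−32] / r = $713,333.47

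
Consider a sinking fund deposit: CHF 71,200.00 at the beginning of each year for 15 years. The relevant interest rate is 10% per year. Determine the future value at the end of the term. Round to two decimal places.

This is an annuity due: 15 deposits of CHF 71,200.00 at the beginning of each year.
Periodic rate r = 0.1 per year.
FV = PMT × [((1+r)^n − 1)/r] × (1+r) = 71,200 × [(1+r)^15 − 1] / r × (1+r) = CHF 2,488,420.77

CHF 2,488,420.77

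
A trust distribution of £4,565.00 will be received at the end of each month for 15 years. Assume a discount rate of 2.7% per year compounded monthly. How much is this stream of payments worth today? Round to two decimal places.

This is an ordinary annuity: 180 payments of £4,565.00 at the end of each month.
Periodic rate r = 0.027/12 per month; n is counted in months.
PV = PMT × [(1 − (1+r)^−n)/r] = 4,565 × [1 − (1+r)^−180] / r = £675,051.27

£675,051.27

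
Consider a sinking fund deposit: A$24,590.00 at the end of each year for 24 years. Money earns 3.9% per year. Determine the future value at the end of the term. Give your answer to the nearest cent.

This is an ordinary annuity: 24 deposits of A$24,590.00 at the end of each year.
Periodic rate r = 0.039 per year.
FV = PMT × [((1+r)^n − 1)/r] = 24,590 × [(1+r)^24 − 1] / r = A$948,796.01

A$948,796.01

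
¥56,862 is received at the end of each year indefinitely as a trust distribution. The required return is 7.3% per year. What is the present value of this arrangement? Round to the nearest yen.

Periodic rate r = 0.073 per year.
Level perpetuity: PV = PMT / r = 56,862 / (0.073) = ¥778,932.

¥778,932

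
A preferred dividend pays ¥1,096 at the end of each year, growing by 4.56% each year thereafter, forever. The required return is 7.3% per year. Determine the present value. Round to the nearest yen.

Periodic rate r = 0.073 per year.
Growing perpetuity (Gordon): PV = PMT₁ / (r − g) = 1,096 / (r − 0.0456) = ¥40,000.

¥40,000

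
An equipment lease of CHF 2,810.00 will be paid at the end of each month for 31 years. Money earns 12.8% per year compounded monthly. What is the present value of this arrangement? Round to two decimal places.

CHF 258,349.78

This is an ordinary annuity: 372 payments of CHF 2,810.00 at the end of each month.
Periodic rate r = 0.128/12 per month; n is counted in months.
PV = PMT × [(1 − (1+r)^−n)/r] = 2,810 × [1 − (1+r)^−372] / r = CHF 258,349.78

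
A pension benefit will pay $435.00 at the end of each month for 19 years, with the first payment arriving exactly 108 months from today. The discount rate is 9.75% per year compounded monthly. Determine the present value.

$18,963.87

Ordinary annuity of 228 payments, first payment at period 108.
Periodic rate r = 0.0975/12 per month; n is counted in months.
The ordinary-annuity PV formula values the stream one period before the first payment (period 107); discount that back 107 periods:
PV₀ = 435 × [1 − (1+r)^−228] / r × (1+r)^−107 = $18,963.87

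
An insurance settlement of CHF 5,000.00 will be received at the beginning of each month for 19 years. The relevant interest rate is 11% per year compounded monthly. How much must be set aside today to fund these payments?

This is an annuity due: 228 payments of CHF 5,000.00 at the beginning of each month.
Periodic rate r = 0.11/12 per month; n is counted in months.
PV = PMT × [(1 − (1+r)^−n)/r] × (1+r) = 5,000 × [1 − (1+r)^−228] / r × (1+r) = CHF 481,719.07

CHF 481,719.07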